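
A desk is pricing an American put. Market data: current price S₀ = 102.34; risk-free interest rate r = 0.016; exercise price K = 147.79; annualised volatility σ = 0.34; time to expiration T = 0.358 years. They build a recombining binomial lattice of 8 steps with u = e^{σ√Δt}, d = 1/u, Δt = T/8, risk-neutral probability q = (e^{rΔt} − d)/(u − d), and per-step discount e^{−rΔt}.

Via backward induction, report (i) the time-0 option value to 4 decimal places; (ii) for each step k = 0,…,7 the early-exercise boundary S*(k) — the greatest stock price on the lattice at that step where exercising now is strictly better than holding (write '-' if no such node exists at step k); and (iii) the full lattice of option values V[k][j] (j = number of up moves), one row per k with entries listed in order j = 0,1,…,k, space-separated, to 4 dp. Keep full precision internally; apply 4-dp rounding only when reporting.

Δt=0.04475  u=1.07457  d=0.93060  q=0.48700  discount=0.99928
step 8 (expiry): payoffs max(K−S,0) = 90.2255 81.3197 71.0362 59.1616 45.4500 29.6171 11.3346 0.0000 0.0000
step 7: (k=7,j=0): S=61.8573, (K−S)⁺=85.9327, hold=85.8269 ⇒ V=85.9327 exercise | (k=7,j=1): S=71.4272, (K−S)⁺=76.3628, hold=76.2570 ⇒ V=76.3628 exercise | (k=7,j=2): S=82.4777, (K−S)⁺=65.3123, hold=65.2065 ⇒ V=65.3123 exercise | (k=7,j=3): S=95.2377, (K−S)⁺=52.5523, hold=52.4465 ⇒ V=52.5523 exercise | (k=7,j=4): S=109.9719, (K−S)⁺=37.8181, hold=37.7123 ⇒ V=37.8181 exercise | (k=7,j=5): S=126.9856, (K−S)⁺=20.8044, hold=20.6987 ⇒ V=20.8044 exercise | (k=7,j=6): S=146.6314, (K−S)⁺=1.1586, hold=5.8105 ⇒ V=5.8105 continue | (k=7,j=7): S=169.3166, (K−S)⁺=0.0000, hold=0.0000 ⇒ V=0.0000 continue  boundary S*=126.9856
step 6: (k=6,j=0): S=66.4703, (K−S)⁺=81.3197, hold=81.2139 ⇒ V=81.3197 exercise | (k=6,j=1): S=76.7538, (K−S)⁺=71.0362, hold=70.9304 ⇒ V=71.0362 exercise | (k=6,j=2): S=88.6284, (K−S)⁺=59.1616, hold=59.0558 ⇒ V=59.1616 exercise | (k=6,j=3): S=102.3400, (K−S)⁺=45.4500, hold=45.3442 ⇒ V=45.4500 exercise | (k=6,j=4): S=118.1729, (K−S)⁺=29.6171, hold=29.5113 ⇒ V=29.6171 exercise | (k=6,j=5): S=136.4554, (K−S)⁺=11.3346, hold=13.4927 ⇒ V=13.4927 continue | (k=6,j=6): S=157.5663, (K−S)⁺=0.0000, hold=2.9786 ⇒ V=2.9786 continue  boundary S*=118.1729
step 5: (k=5,j=0): S=71.4272, (K−S)⁺=76.3628, hold=76.2570 ⇒ V=76.3628 exercise | (k=5,j=1): S=82.4777, (K−S)⁺=65.3123, hold=65.2065 ⇒ V=65.3123 exercise | (k=5,j=2): S=95.2377, (K−S)⁺=52.5523, hold=52.4465 ⇒ V=52.5523 exercise | (k=5,j=3): S=109.9719, (K−S)⁺=37.8181, hold=37.7123 ⇒ V=37.8181 exercise | (k=5,j=4): S=126.9856, (K−S)⁺=20.8044, hold=21.7489 ⇒ V=21.7489 continue | (k=5,j=5): S=146.6314, (K−S)⁺=1.1586, hold=8.3663 ⇒ V=8.3663 continue  boundary S*=109.9719
step 4: (k=4,j=0): S=76.7538, (K−S)⁺=71.0362, hold=70.9304 ⇒ V=71.0362 exercise | (k=4,j=1): S=88.6284, (K−S)⁺=59.1616, hold=59.0558 ⇒ V=59.1616 exercise | (k=4,j=2): S=102.3400, (K−S)⁺=45.4500, hold=45.3442 ⇒ V=45.4500 exercise | (k=4,j=3): S=118.1729, (K−S)⁺=29.6171, hold=29.9709 ⇒ V=29.9709 continue | (k=4,j=4): S=136.4554, (K−S)⁺=11.3346, hold=15.2207 ⇒ V=15.2207 continue  boundary S*=102.3400
step 3: (k=3,j=0): S=82.4777, (K−S)⁺=65.3123, hold=65.2065 ⇒ V=65.3123 exercise | (k=3,j=1): S=95.2377, (K−S)⁺=52.5523, hold=52.4465 ⇒ V=52.5523 exercise | (k=3,j=2): S=109.9719, (K−S)⁺=37.8181, hold=37.8845 ⇒ V=37.8845 continue | (k=3,j=3): S=126.9856, (K−S)⁺=20.8044, hold=22.7712 ⇒ V=22.7712 continue  boundary S*=95.2377
step 2: (k=2,j=0): S=88.6284, (K−S)⁺=59.1616, hold=59.0558 ⇒ V=59.1616 exercise | (k=2,j=1): S=102.3400, (K−S)⁺=45.4500, hold=45.3765 ⇒ V=45.4500 exercise | (k=2,j=2): S=118.1729, (K−S)⁺=29.6171, hold=30.5025 ⇒ V=30.5025 continue  boundary S*=102.3400
step 1: (k=1,j=0): S=95.2377, (K−S)⁺=52.5523, hold=52.4465 ⇒ V=52.5523 exercise | (k=1,j=1): S=109.9719, (K−S)⁺=37.8181, hold=38.1432 ⇒ V=38.1432 continue  boundary S*=95.2377
step 0: (k=0,j=0): S=102.3400, (K−S)⁺=45.4500, hold=45.5024 ⇒ V=45.5024 continue  boundary S*=-

price = 45.5024
boundary = - 95.2377 102.3400 95.2377 102.3400 109.9719 118.1729 126.9856
tree:
45.5024
52.5523 38.1432
59.1616 45.4500 30.5025
65.3123 52.5523 37.8845 22.7712
71.0362 59.1616 45.4500 29.9709 15.2207
76.3628 65.3123 52.5523 37.8181 21.7489 8.3663
81.3197 71.0362 59.1616 45.4500 29.6171 13.4927 2.9786
85.9327 76.3628 65.3123 52.5523 37.8181 20.8044 5.8105 0.0000
90.2255 81.3197 71.0362 59.1616 45.4500 29.6171 11.3346 0.0000 0.0000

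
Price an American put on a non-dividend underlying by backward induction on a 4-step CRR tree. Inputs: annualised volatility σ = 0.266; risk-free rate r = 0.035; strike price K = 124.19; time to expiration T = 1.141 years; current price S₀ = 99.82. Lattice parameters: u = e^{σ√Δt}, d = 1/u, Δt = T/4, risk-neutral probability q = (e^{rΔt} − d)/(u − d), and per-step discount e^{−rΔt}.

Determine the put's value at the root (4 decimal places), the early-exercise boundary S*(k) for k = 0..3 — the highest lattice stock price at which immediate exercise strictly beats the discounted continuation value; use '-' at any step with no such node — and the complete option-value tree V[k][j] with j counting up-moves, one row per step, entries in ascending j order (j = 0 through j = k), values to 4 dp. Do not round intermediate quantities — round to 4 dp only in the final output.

Δt=0.28525  u=1.15265  d=0.86756  q=0.49974  discount=0.99007
step 4 (expiry): payoffs max(K−S,0) = 67.6415 49.0590 24.3700 0.0000 0.0000
step 3: (k=3,j=0): S=65.1809, (K−S)⁺=59.0091, hold=57.7754 ⇒ V=59.0091 exercise | (k=3,j=1): S=86.6001, (K−S)⁺=37.5899, hold=36.3562 ⇒ V=37.5899 exercise | (k=3,j=2): S=115.0580, (K−S)⁺=9.1320, hold=12.0703 ⇒ V=12.0703 continue | (k=3,j=3): S=152.8674, (K−S)⁺=0.0000, hold=0.0000 ⇒ V=0.0000 continue  boundary S*=86.6001
step 2: (k=2,j=0): S=75.1310, (K−S)⁺=49.0590, hold=47.8253 ⇒ V=49.0590 exercise | (k=2,j=1): S=99.8200, (K−S)⁺=24.3700, hold=24.5900 ⇒ V=24.5900 continue | (k=2,j=2): S=132.6221, (K−S)⁺=0.0000, hold=5.9783 ⇒ V=5.9783 continue  boundary S*=75.1310
step 1: (k=1,j=0): S=86.6001, (K−S)⁺=37.5899, hold=36.4650 ⇒ V=37.5899 exercise | (k=1,j=1): S=115.0580, (K−S)⁺=9.1320, hold=15.1372 ⇒ V=15.1372 continue  boundary S*=86.6001
step 0: (k=0,j=0): S=99.8200, (K−S)⁺=24.3700, hold=26.1075 ⇒ V=26.1075 continue  boundary S*=-

price = 26.1075
boundary = - 86.6001 75.1310 86.6001
tree:
26.1075
37.5899 15.1372
49.0590 24.5900 5.9783
59.0091 37.5899 12.0703 0.0000
67.6415 49.0590 24.3700 0.0000 0.0000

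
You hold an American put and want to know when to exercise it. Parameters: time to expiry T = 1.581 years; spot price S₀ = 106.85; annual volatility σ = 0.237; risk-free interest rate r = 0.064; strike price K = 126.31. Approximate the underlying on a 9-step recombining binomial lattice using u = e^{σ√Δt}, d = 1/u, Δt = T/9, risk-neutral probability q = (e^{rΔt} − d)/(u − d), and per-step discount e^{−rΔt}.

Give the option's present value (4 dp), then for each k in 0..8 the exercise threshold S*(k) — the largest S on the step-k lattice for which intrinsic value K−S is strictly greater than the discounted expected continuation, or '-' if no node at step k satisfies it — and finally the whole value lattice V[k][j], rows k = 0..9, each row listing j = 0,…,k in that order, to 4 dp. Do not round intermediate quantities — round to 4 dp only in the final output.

price = 21.0062
boundary = - 96.7464 87.5982 96.7464 87.5982 96.7464 87.5982 96.7464 106.8500
tree:
21.0062
29.5636 13.9247
38.7118 20.6038 8.3452
46.9950 29.5636 13.1598 4.2872
54.4949 38.7118 20.0944 7.3393 1.6935
61.2857 46.9950 29.5636 12.1915 3.2268 0.3807
67.4343 54.4949 38.7118 19.4814 6.0377 0.8227 0.0000
73.0015 61.2857 46.9950 29.5636 11.0262 1.7777 0.0000 0.0000
78.0423 67.4343 54.4949 38.7118 19.4600 3.8415 0.0000 0.0000 0.0000
82.6064 73.0015 61.2857 46.9950 29.5636 8.3012 0.0000 0.0000 0.0000 0.0000

Δt=0.17567, u=1.10443, d=0.90544, q=0.53200, disc=e^(-rΔt)=0.98882
k=9 terminal: V=max(K-S,0) → 82.6064 73.0015 61.2857 46.9950 29.5636 8.3012 0.0000 0.0000 0.0000 0.0000
k=8: j=0 S=48.2677 intr=78.0423 cont=76.6302 V=78.0423[EX]; j=1 S=58.8757 intr=67.4343 cont=66.0222 V=67.4343[EX]; j=2 S=71.8151 intr=54.4949 cont=53.0828 V=54.4949[EX]; j=3 S=87.5982 intr=38.7118 cont=37.2997 V=38.7118[EX]; j=4 S=106.8500 intr=19.4600 cont=18.0479 V=19.4600[EX]; j=5 S=130.3329 intr=0.0000 cont=3.8415 V=3.8415[hold]; j=6 S=158.9767 intr=0.0000 cont=0.0000 V=0.0000[hold]; j=7 S=193.9156 intr=0.0000 cont=0.0000 V=0.0000[hold]; j=8 S=236.5333 intr=0.0000 cont=0.0000 V=0.0000[hold]  S*(8)=106.8500
k=7: j=0 S=53.3085 intr=73.0015 cont=71.5894 V=73.0015[EX]; j=1 S=65.0243 intr=61.2857 cont=59.8736 V=61.2857[EX]; j=2 S=79.3150 intr=46.9950 cont=45.5829 V=46.9950[EX]; j=3 S=96.7464 intr=29.5636 cont=28.1515 V=29.5636[EX]; j=4 S=118.0088 intr=8.3012 cont=11.0262 V=11.0262[hold]; j=5 S=143.9440 intr=0.0000 cont=1.7777 V=1.7777[hold]; j=6 S=175.5792 intr=0.0000 cont=0.0000 V=0.0000[hold]; j=7 S=214.1670 intr=0.0000 cont=0.0000 V=0.0000[hold]  S*(7)=96.7464
k=6: j=0 S=58.8757 intr=67.4343 cont=66.0222 V=67.4343[EX]; j=1 S=71.8151 intr=54.4949 cont=53.0828 V=54.4949[EX]; j=2 S=87.5982 intr=38.7118 cont=37.2997 V=38.7118[EX]; j=3 S=106.8500 intr=19.4600 cont=19.4814 V=19.4814[hold]; j=4 S=130.3329 intr=0.0000 cont=6.0377 V=6.0377[hold]; j=5 S=158.9767 intr=0.0000 cont=0.8227 V=0.8227[hold]; j=6 S=193.9156 intr=0.0000 cont=0.0000 V=0.0000[hold]  S*(6)=87.5982
k=5: j=0 S=65.0243 intr=61.2857 cont=59.8736 V=61.2857[EX]; j=1 S=79.3150 intr=46.9950 cont=45.5829 V=46.9950[EX]; j=2 S=96.7464 intr=29.5636 cont=28.1627 V=29.5636[EX]; j=3 S=118.0088 intr=8.3012 cont=12.1915 V=12.1915[hold]; j=4 S=143.9440 intr=0.0000 cont=3.2268 V=3.2268[hold]; j=5 S=175.5792 intr=0.0000 cont=0.3807 V=0.3807[hold]  S*(5)=96.7464
k=4: j=0 S=71.8151 intr=54.4949 cont=53.0828 V=54.4949[EX]; j=1 S=87.5982 intr=38.7118 cont=37.2997 V=38.7118[EX]; j=2 S=106.8500 intr=19.4600 cont=20.0944 V=20.0944[hold]; j=3 S=130.3329 intr=0.0000 cont=7.3393 V=7.3393[hold]; j=4 S=158.9767 intr=0.0000 cont=1.6935 V=1.6935[hold]  S*(4)=87.5982
k=3: j=0 S=79.3150 intr=46.9950 cont=45.5829 V=46.9950[EX]; j=1 S=96.7464 intr=29.5636 cont=28.4852 V=29.5636[EX]; j=2 S=118.0088 intr=8.3012 cont=13.1598 V=13.1598[hold]; j=3 S=143.9440 intr=0.0000 cont=4.2872 V=4.2872[hold]  S*(3)=96.7464
k=2: j=0 S=87.5982 intr=38.7118 cont=37.2997 V=38.7118[EX]; j=1 S=106.8500 intr=19.4600 cont=20.6038 V=20.6038[hold]; j=2 S=130.3329 intr=0.0000 cont=8.3452 V=8.3452[hold]  S*(2)=87.5982
k=1: j=0 S=96.7464 intr=29.5636 cont=28.7532 V=29.5636[EX]; j=1 S=118.0088 intr=8.3012 cont=13.9247 V=13.9247[hold]  S*(1)=96.7464
k=0: j=0 S=106.8500 intr=19.4600 cont=21.0062 V=21.0062[hold]  S*(0)=-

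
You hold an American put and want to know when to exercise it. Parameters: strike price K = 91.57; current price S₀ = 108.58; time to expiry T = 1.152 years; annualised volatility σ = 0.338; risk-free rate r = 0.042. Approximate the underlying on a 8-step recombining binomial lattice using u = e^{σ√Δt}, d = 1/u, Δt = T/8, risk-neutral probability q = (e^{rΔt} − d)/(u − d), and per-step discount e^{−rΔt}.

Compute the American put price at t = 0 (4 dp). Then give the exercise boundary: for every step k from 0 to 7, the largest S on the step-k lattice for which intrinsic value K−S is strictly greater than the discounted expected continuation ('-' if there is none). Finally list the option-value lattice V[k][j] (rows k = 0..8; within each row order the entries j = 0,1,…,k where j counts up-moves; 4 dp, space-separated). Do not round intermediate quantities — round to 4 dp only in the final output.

Δt=0.14400  u=1.13685  d=0.87962  q=0.49156  discount=0.99397
step 8 (expiry): payoffs max(K−S,0) = 52.6545 41.2745 26.5666 7.5577 0.0000 0.0000 0.0000 0.0000 0.0000
step 7: (k=7,j=0): S=44.2411, (K−S)⁺=47.3289, hold=46.7768 ⇒ V=47.3289 exercise | (k=7,j=1): S=57.1785, (K−S)⁺=34.3915, hold=33.8394 ⇒ V=34.3915 exercise | (k=7,j=2): S=73.8991, (K−S)⁺=17.6709, hold=17.1187 ⇒ V=17.6709 exercise | (k=7,j=3): S=95.5095, (K−S)⁺=0.0000, hold=3.8195 ⇒ V=3.8195 continue | (k=7,j=4): S=123.4393, (K−S)⁺=0.0000, hold=0.0000 ⇒ V=0.0000 continue | (k=7,j=5): S=159.5366, (K−S)⁺=0.0000, hold=0.0000 ⇒ V=0.0000 continue | (k=7,j=6): S=206.1898, (K−S)⁺=0.0000, hold=0.0000 ⇒ V=0.0000 continue | (k=7,j=7): S=266.4858, (K−S)⁺=0.0000, hold=0.0000 ⇒ V=0.0000 continue  boundary S*=73.8991
step 6: (k=6,j=0): S=50.2955, (K−S)⁺=41.2745, hold=40.7224 ⇒ V=41.2745 exercise | (k=6,j=1): S=65.0034, (K−S)⁺=26.5666, hold=26.0145 ⇒ V=26.5666 exercise | (k=6,j=2): S=84.0123, (K−S)⁺=7.5577, hold=10.7965 ⇒ V=10.7965 continue | (k=6,j=3): S=108.5800, (K−S)⁺=0.0000, hold=1.9302 ⇒ V=1.9302 continue | (k=6,j=4): S=140.3320, (K−S)⁺=0.0000, hold=0.0000 ⇒ V=0.0000 continue | (k=6,j=5): S=181.3693, (K−S)⁺=0.0000, hold=0.0000 ⇒ V=0.0000 continue | (k=6,j=6): S=234.4070, (K−S)⁺=0.0000, hold=0.0000 ⇒ V=0.0000 continue  boundary S*=65.0034
step 5: (k=5,j=0): S=57.1785, (K−S)⁺=34.3915, hold=33.8394 ⇒ V=34.3915 exercise | (k=5,j=1): S=73.8991, (K−S)⁺=17.6709, hold=18.7012 ⇒ V=18.7012 continue | (k=5,j=2): S=95.5095, (K−S)⁺=0.0000, hold=6.3994 ⇒ V=6.3994 continue | (k=5,j=3): S=123.4393, (K−S)⁺=0.0000, hold=0.9755 ⇒ V=0.9755 continue | (k=5,j=4): S=159.5366, (K−S)⁺=0.0000, hold=0.0000 ⇒ V=0.0000 continue | (k=5,j=5): S=206.1898, (K−S)⁺=0.0000, hold=0.0000 ⇒ V=0.0000 continue  boundary S*=57.1785
step 4: (k=4,j=0): S=65.0034, (K−S)⁺=26.5666, hold=26.5179 ⇒ V=26.5666 exercise | (k=4,j=1): S=84.0123, (K−S)⁺=7.5577, hold=12.5778 ⇒ V=12.5778 continue | (k=4,j=2): S=108.5800, (K−S)⁺=0.0000, hold=3.7107 ⇒ V=3.7107 continue | (k=4,j=3): S=140.3320, (K−S)⁺=0.0000, hold=0.4930 ⇒ V=0.4930 continue | (k=4,j=4): S=181.3693, (K−S)⁺=0.0000, hold=0.0000 ⇒ V=0.0000 continue  boundary S*=65.0034
step 3: (k=3,j=0): S=73.8991, (K−S)⁺=17.6709, hold=19.5715 ⇒ V=19.5715 continue | (k=3,j=1): S=95.5095, (K−S)⁺=0.0000, hold=8.1695 ⇒ V=8.1695 continue | (k=3,j=2): S=123.4393, (K−S)⁺=0.0000, hold=2.1162 ⇒ V=2.1162 continue | (k=3,j=3): S=159.5366, (K−S)⁺=0.0000, hold=0.2491 ⇒ V=0.2491 continue  boundary S*=-
step 2: (k=2,j=0): S=84.0123, (K−S)⁺=7.5577, hold=13.8825 ⇒ V=13.8825 continue | (k=2,j=1): S=108.5800, (K−S)⁺=0.0000, hold=5.1626 ⇒ V=5.1626 continue | (k=2,j=2): S=140.3320, (K−S)⁺=0.0000, hold=1.1912 ⇒ V=1.1912 continue  boundary S*=-
step 1: (k=1,j=0): S=95.5095, (K−S)⁺=0.0000, hold=9.5383 ⇒ V=9.5383 continue | (k=1,j=1): S=123.4393, (K−S)⁺=0.0000, hold=3.1910 ⇒ V=3.1910 continue  boundary S*=-
step 0: (k=0,j=0): S=108.5800, (K−S)⁺=0.0000, hold=6.3795 ⇒ V=6.3795 continue  boundary S*=-

price = 6.3795
boundary = - - - - 65.0034 57.1785 65.0034 73.8991
tree:
6.3795
9.5383 3.1910
13.8825 5.1626 1.1912
19.5715 8.1695 2.1162 0.2491
26.5666 12.5778 3.7107 0.4930 0.0000
34.3915 18.7012 6.3994 0.9755 0.0000 0.0000
41.2745 26.5666 10.7965 1.9302 0.0000 0.0000 0.0000
47.3289 34.3915 17.6709 3.8195 0.0000 0.0000 0.0000 0.0000
52.6545 41.2745 26.5666 7.5577 0.0000 0.0000 0.0000 0.0000 0.0000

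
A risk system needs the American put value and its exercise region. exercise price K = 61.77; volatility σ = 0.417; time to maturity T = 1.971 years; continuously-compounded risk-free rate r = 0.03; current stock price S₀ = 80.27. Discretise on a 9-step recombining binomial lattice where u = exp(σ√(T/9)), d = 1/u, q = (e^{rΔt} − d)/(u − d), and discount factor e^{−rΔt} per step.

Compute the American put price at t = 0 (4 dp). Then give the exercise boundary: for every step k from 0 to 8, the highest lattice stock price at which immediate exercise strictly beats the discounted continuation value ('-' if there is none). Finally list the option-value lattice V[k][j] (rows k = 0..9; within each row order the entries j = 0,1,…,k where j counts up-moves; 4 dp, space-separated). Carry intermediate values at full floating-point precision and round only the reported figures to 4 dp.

price = 7.3240
boundary = - - - - - 30.2552 36.7749 30.2552 36.7749
tree:
7.3240
10.4281 3.9007
14.4624 5.9916 1.5803
19.4543 8.9949 2.6639 0.3714
25.2617 13.1306 4.4231 0.7030 0.0000
31.5148 18.5136 7.2002 1.3304 0.0000 0.0000
36.8786 24.9951 11.4108 2.5180 0.0000 0.0000 0.0000
41.2914 31.5148 17.4015 4.7656 0.0000 0.0000 0.0000 0.0000
44.9220 36.8786 24.9951 9.0195 0.0000 0.0000 0.0000 0.0000 0.0000
47.9089 41.2914 31.5148 17.0706 0.0000 0.0000 0.0000 0.0000 0.0000 0.0000

params: Δt=0.21900 u=1.21549 d=0.82272 q=0.46815 e^(-rΔt)=0.99345
t_9 payoffs: 47.9089 41.2914 31.5148 17.0706 0.0000 0.0000 0.0000 0.0000 0.0000 0.0000
t_8: node(8,0) S=16.8480 payoff=44.9220 vs cont=44.5175 → 44.9220 [stop]  node(8,1) S=24.8914 payoff=36.8786 vs cont=36.4741 → 36.8786 [stop]  node(8,2) S=36.7749 payoff=24.9951 vs cont=24.5906 → 24.9951 [stop]  node(8,3) S=54.3316 payoff=7.4384 vs cont=9.0195 → 9.0195 [wait]  node(8,4) S=80.2700 payoff=0.0000 vs cont=0.0000 → 0.0000 [wait]  node(8,5) S=118.5917 payoff=0.0000 vs cont=0.0000 → 0.0000 [wait]  node(8,6) S=175.2086 payoff=0.0000 vs cont=0.0000 → 0.0000 [wait]  node(8,7) S=258.8549 payoff=0.0000 vs cont=0.0000 → 0.0000 [wait]  node(8,8) S=382.4349 payoff=0.0000 vs cont=0.0000 → 0.0000 [wait]  ⇒ S*(8)=36.7749
t_7: node(7,0) S=20.4786 payoff=41.2914 vs cont=40.8869 → 41.2914 [stop]  node(7,1) S=30.2552 payoff=31.5148 vs cont=31.1103 → 31.5148 [stop]  node(7,2) S=44.6994 payoff=17.0706 vs cont=17.4015 → 17.4015 [wait]  node(7,3) S=66.0393 payoff=0.0000 vs cont=4.7656 → 4.7656 [wait]  node(7,4) S=97.5672 payoff=0.0000 vs cont=0.0000 → 0.0000 [wait]  node(7,5) S=144.1467 payoff=0.0000 vs cont=0.0000 → 0.0000 [wait]  node(7,6) S=212.9639 payoff=0.0000 vs cont=0.0000 → 0.0000 [wait]  node(7,7) S=314.6350 payoff=0.0000 vs cont=0.0000 → 0.0000 [wait]  ⇒ S*(7)=30.2552
t_6: node(6,0) S=24.8914 payoff=36.8786 vs cont=36.4741 → 36.8786 [stop]  node(6,1) S=36.7749 payoff=24.9951 vs cont=24.7445 → 24.9951 [stop]  node(6,2) S=54.3316 payoff=7.4384 vs cont=11.4108 → 11.4108 [wait]  node(6,3) S=80.2700 payoff=0.0000 vs cont=2.5180 → 2.5180 [wait]  node(6,4) S=118.5917 payoff=0.0000 vs cont=0.0000 → 0.0000 [wait]  node(6,5) S=175.2086 payoff=0.0000 vs cont=0.0000 → 0.0000 [wait]  node(6,6) S=258.8549 payoff=0.0000 vs cont=0.0000 → 0.0000 [wait]  ⇒ S*(6)=36.7749
t_5: node(5,0) S=30.2552 payoff=31.5148 vs cont=31.1103 → 31.5148 [stop]  node(5,1) S=44.6994 payoff=17.0706 vs cont=18.5136 → 18.5136 [wait]  node(5,2) S=66.0393 payoff=0.0000 vs cont=7.2002 → 7.2002 [wait]  node(5,3) S=97.5672 payoff=0.0000 vs cont=1.3304 → 1.3304 [wait]  node(5,4) S=144.1467 payoff=0.0000 vs cont=0.0000 → 0.0000 [wait]  node(5,5) S=212.9639 payoff=0.0000 vs cont=0.0000 → 0.0000 [wait]  ⇒ S*(5)=30.2552
t_4: node(4,0) S=36.7749 payoff=24.9951 vs cont=25.2617 → 25.2617 [wait]  node(4,1) S=54.3316 payoff=7.4384 vs cont=13.1306 → 13.1306 [wait]  node(4,2) S=80.2700 payoff=0.0000 vs cont=4.4231 → 4.4231 [wait]  node(4,3) S=118.5917 payoff=0.0000 vs cont=0.7030 → 0.7030 [wait]  node(4,4) S=175.2086 payoff=0.0000 vs cont=0.0000 → 0.0000 [wait]  ⇒ S*(4)=-
t_3: node(3,0) S=44.6994 payoff=17.0706 vs cont=19.4543 → 19.4543 [wait]  node(3,1) S=66.0393 payoff=0.0000 vs cont=8.9949 → 8.9949 [wait]  node(3,2) S=97.5672 payoff=0.0000 vs cont=2.6639 → 2.6639 [wait]  node(3,3) S=144.1467 payoff=0.0000 vs cont=0.3714 → 0.3714 [wait]  ⇒ S*(3)=-
t_2: node(2,0) S=54.3316 payoff=7.4384 vs cont=14.4624 → 14.4624 [wait]  node(2,1) S=80.2700 payoff=0.0000 vs cont=5.9916 → 5.9916 [wait]  node(2,2) S=118.5917 payoff=0.0000 vs cont=1.5803 → 1.5803 [wait]  ⇒ S*(2)=-
t_1: node(1,0) S=66.0393 payoff=0.0000 vs cont=10.4281 → 10.4281 [wait]  node(1,1) S=97.5672 payoff=0.0000 vs cont=3.9007 → 3.9007 [wait]  ⇒ S*(1)=-
t_0: node(0,0) S=80.2700 payoff=0.0000 vs cont=7.3240 → 7.3240 [wait]  ⇒ S*(0)=-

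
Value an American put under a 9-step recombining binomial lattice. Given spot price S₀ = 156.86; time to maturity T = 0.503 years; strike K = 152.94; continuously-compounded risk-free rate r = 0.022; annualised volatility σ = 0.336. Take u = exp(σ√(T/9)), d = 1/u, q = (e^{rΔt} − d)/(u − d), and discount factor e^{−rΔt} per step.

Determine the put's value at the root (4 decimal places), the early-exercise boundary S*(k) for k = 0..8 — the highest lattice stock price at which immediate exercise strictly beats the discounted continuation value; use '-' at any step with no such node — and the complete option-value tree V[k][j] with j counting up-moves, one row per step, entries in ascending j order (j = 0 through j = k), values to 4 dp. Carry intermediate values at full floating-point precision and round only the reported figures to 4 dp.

price = 12.4524
boundary = - - - - - 105.4448 114.1623 123.6004 133.8189
tree:
12.4524
17.3087 7.3864
23.4066 10.9518 3.6627
30.6896 15.8210 5.8684 1.3566
38.8852 22.1644 9.2025 2.3836 0.2821
47.4952 29.9459 14.0525 4.1348 0.5515 0.0000
55.5470 38.7777 20.7510 7.0568 1.0782 0.0000 0.0000
62.9839 47.4952 29.3396 11.7885 2.1081 0.0000 0.0000 0.0000
69.8530 55.5470 38.7777 19.1211 4.1215 0.0000 0.0000 0.0000 0.0000
76.1976 62.9839 47.4952 29.3396 8.0579 0.0000 0.0000 0.0000 0.0000 0.0000

params: Δt=0.05589 u=1.08267 d=0.92364 q=0.48789 e^(-rΔt)=0.99877
t_9 payoffs: 76.1976 62.9839 47.4952 29.3396 8.0579 0.0000 0.0000 0.0000 0.0000 0.0000
t_8: node(8,0) S=83.0870 payoff=69.8530 vs cont=69.6651 → 69.8530 [stop]  node(8,1) S=97.3930 payoff=55.5470 vs cont=55.3590 → 55.5470 [stop]  node(8,2) S=114.1623 payoff=38.7777 vs cont=38.5898 → 38.7777 [stop]  node(8,3) S=133.8189 payoff=19.1211 vs cont=18.9332 → 19.1211 [stop]  node(8,4) S=156.8600 payoff=0.0000 vs cont=4.1215 → 4.1215 [wait]  node(8,5) S=183.8684 payoff=0.0000 vs cont=0.0000 → 0.0000 [wait]  node(8,6) S=215.5271 payoff=0.0000 vs cont=0.0000 → 0.0000 [wait]  node(8,7) S=252.6368 payoff=0.0000 vs cont=0.0000 → 0.0000 [wait]  node(8,8) S=296.1361 payoff=0.0000 vs cont=0.0000 → 0.0000 [wait]  ⇒ S*(8)=133.8189
t_7: node(7,0) S=89.9561 payoff=62.9839 vs cont=62.7960 → 62.9839 [stop]  node(7,1) S=105.4448 payoff=47.4952 vs cont=47.3073 → 47.4952 [stop]  node(7,2) S=123.6004 payoff=29.3396 vs cont=29.1516 → 29.3396 [stop]  node(7,3) S=144.8821 payoff=8.0579 vs cont=11.7885 → 11.7885 [wait]  node(7,4) S=169.8281 payoff=0.0000 vs cont=2.1081 → 2.1081 [wait]  node(7,5) S=199.0694 payoff=0.0000 vs cont=0.0000 → 0.0000 [wait]  node(7,6) S=233.3454 payoff=0.0000 vs cont=0.0000 → 0.0000 [wait]  node(7,7) S=273.5231 payoff=0.0000 vs cont=0.0000 → 0.0000 [wait]  ⇒ S*(7)=123.6004
t_6: node(6,0) S=97.3930 payoff=55.5470 vs cont=55.3590 → 55.5470 [stop]  node(6,1) S=114.1623 payoff=38.7777 vs cont=38.5898 → 38.7777 [stop]  node(6,2) S=133.8189 payoff=19.1211 vs cont=20.7510 → 20.7510 [wait]  node(6,3) S=156.8600 payoff=0.0000 vs cont=7.0568 → 7.0568 [wait]  node(6,4) S=183.8684 payoff=0.0000 vs cont=1.0782 → 1.0782 [wait]  node(6,5) S=215.5271 payoff=0.0000 vs cont=0.0000 → 0.0000 [wait]  node(6,6) S=252.6368 payoff=0.0000 vs cont=0.0000 → 0.0000 [wait]  ⇒ S*(6)=114.1623
t_5: node(5,0) S=105.4448 payoff=47.4952 vs cont=47.3073 → 47.4952 [stop]  node(5,1) S=123.6004 payoff=29.3396 vs cont=29.9459 → 29.9459 [wait]  node(5,2) S=144.8821 payoff=8.0579 vs cont=14.0525 → 14.0525 [wait]  node(5,3) S=169.8281 payoff=0.0000 vs cont=4.1348 → 4.1348 [wait]  node(5,4) S=199.0694 payoff=0.0000 vs cont=0.5515 → 0.5515 [wait]  node(5,5) S=233.3454 payoff=0.0000 vs cont=0.0000 → 0.0000 [wait]  ⇒ S*(5)=105.4448
t_4: node(4,0) S=114.1623 payoff=38.7777 vs cont=38.8852 → 38.8852 [wait]  node(4,1) S=133.8189 payoff=19.1211 vs cont=22.1644 → 22.1644 [wait]  node(4,2) S=156.8600 payoff=0.0000 vs cont=9.2025 → 9.2025 [wait]  node(4,3) S=183.8684 payoff=0.0000 vs cont=2.3836 → 2.3836 [wait]  node(4,4) S=215.5271 payoff=0.0000 vs cont=0.2821 → 0.2821 [wait]  ⇒ S*(4)=-
t_3: node(3,0) S=123.6004 payoff=29.3396 vs cont=30.6896 → 30.6896 [wait]  node(3,1) S=144.8821 payoff=8.0579 vs cont=15.8210 → 15.8210 [wait]  node(3,2) S=169.8281 payoff=0.0000 vs cont=5.8684 → 5.8684 [wait]  node(3,3) S=199.0694 payoff=0.0000 vs cont=1.3566 → 1.3566 [wait]  ⇒ S*(3)=-
t_2: node(2,0) S=133.8189 payoff=19.1211 vs cont=23.4066 → 23.4066 [wait]  node(2,1) S=156.8600 payoff=0.0000 vs cont=10.9518 → 10.9518 [wait]  node(2,2) S=183.8684 payoff=0.0000 vs cont=3.6627 → 3.6627 [wait]  ⇒ S*(2)=-
t_1: node(1,0) S=144.8821 payoff=8.0579 vs cont=17.3087 → 17.3087 [wait]  node(1,1) S=169.8281 payoff=0.0000 vs cont=7.3864 → 7.3864 [wait]  ⇒ S*(1)=-
t_0: node(0,0) S=156.8600 payoff=0.0000 vs cont=12.4524 → 12.4524 [wait]  ⇒ S*(0)=-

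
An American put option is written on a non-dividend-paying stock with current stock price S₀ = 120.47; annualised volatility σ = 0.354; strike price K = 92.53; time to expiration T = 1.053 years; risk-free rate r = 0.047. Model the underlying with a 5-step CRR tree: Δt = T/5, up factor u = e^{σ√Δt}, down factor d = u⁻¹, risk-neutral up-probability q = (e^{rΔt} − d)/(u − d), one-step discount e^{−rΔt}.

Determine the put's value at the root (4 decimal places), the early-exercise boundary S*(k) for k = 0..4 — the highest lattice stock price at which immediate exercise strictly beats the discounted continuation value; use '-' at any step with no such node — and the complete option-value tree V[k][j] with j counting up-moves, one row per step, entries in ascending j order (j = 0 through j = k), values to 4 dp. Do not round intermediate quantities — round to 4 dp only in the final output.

Δt=0.21060  u=1.17640  d=0.85005  q=0.48996  discount=0.99015
step 5 (expiry): payoffs max(K−S,0) = 39.0597 18.5321 0.0000 0.0000 0.0000 0.0000
step 4: (k=4,j=0): S=62.9022, (K−S)⁺=29.6278, hold=28.7164 ⇒ V=29.6278 exercise | (k=4,j=1): S=87.0507, (K−S)⁺=5.4793, hold=9.3591 ⇒ V=9.3591 continue | (k=4,j=2): S=120.4700, (K−S)⁺=0.0000, hold=0.0000 ⇒ V=0.0000 continue | (k=4,j=3): S=166.7191, (K−S)⁺=0.0000, hold=0.0000 ⇒ V=0.0000 continue | (k=4,j=4): S=230.7234, (K−S)⁺=0.0000, hold=0.0000 ⇒ V=0.0000 continue  boundary S*=62.9022
step 3: (k=3,j=0): S=73.9979, (K−S)⁺=18.5321, hold=19.5030 ⇒ V=19.5030 continue | (k=3,j=1): S=102.4061, (K−S)⁺=0.0000, hold=4.7265 ⇒ V=4.7265 continue | (k=3,j=2): S=141.7203, (K−S)⁺=0.0000, hold=0.0000 ⇒ V=0.0000 continue | (k=3,j=3): S=196.1275, (K−S)⁺=0.0000, hold=0.0000 ⇒ V=0.0000 continue  boundary S*=-
step 2: (k=2,j=0): S=87.0507, (K−S)⁺=5.4793, hold=12.1424 ⇒ V=12.1424 continue | (k=2,j=1): S=120.4700, (K−S)⁺=0.0000, hold=2.3870 ⇒ V=2.3870 continue | (k=2,j=2): S=166.7191, (K−S)⁺=0.0000, hold=0.0000 ⇒ V=0.0000 continue  boundary S*=-
step 1: (k=1,j=0): S=102.4061, (K−S)⁺=0.0000, hold=7.2901 ⇒ V=7.2901 continue | (k=1,j=1): S=141.7203, (K−S)⁺=0.0000, hold=1.2055 ⇒ V=1.2055 continue  boundary S*=-
step 0: (k=0,j=0): S=120.4700, (K−S)⁺=0.0000, hold=4.2665 ⇒ V=4.2665 continue  boundary S*=-

price = 4.2665
boundary = - - - - 62.9022
tree:
4.2665
7.2901 1.2055
12.1424 2.3870 0.0000
19.5030 4.7265 0.0000 0.0000
29.6278 9.3591 0.0000 0.0000 0.0000
39.0597 18.5321 0.0000 0.0000 0.0000 0.0000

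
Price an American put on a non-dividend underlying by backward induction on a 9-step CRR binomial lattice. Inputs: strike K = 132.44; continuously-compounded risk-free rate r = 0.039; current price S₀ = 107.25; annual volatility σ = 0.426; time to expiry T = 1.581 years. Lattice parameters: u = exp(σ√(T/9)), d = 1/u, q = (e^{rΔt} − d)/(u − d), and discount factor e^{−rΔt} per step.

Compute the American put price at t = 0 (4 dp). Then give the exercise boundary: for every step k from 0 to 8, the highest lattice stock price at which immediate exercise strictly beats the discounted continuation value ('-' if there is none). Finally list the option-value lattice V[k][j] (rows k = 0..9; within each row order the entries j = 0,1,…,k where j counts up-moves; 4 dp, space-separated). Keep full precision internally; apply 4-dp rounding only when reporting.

price = 35.6448
boundary = - - - 62.7726 75.0434 62.7726 75.0434 89.7129 107.2500
tree:
35.6448
45.9576 24.7458
57.5010 33.8459 15.0313
69.6674 44.8668 22.1370 7.3836
79.9317 57.3966 31.6475 11.9305 2.4577
88.5176 69.6674 43.6093 18.8652 4.4272 0.3132
95.6996 79.9317 57.3966 28.9799 7.9426 0.6002 0.0000
101.7073 88.5176 69.6674 42.7271 14.1828 1.1502 0.0000 0.0000
106.7325 95.6996 79.9317 57.3966 25.1900 2.2044 0.0000 0.0000 0.0000
110.9361 101.7073 88.5176 69.6674 42.7271 4.2248 0.0000 0.0000 0.0000 0.0000

Δt=0.17567, u=1.19548, d=0.83648, q=0.47463, disc=e^(-rΔt)=0.99317
k=9 terminal: V=max(K-S,0) → 110.9361 101.7073 88.5176 69.6674 42.7271 4.2248 0.0000 0.0000 0.0000 0.0000
k=8: j=0 S=25.7075 intr=106.7325 cont=105.8283 V=106.7325[EX]; j=1 S=36.7404 intr=95.6996 cont=94.7954 V=95.6996[EX]; j=2 S=52.5083 intr=79.9317 cont=79.0274 V=79.9317[EX]; j=3 S=75.0434 intr=57.3966 cont=56.4923 V=57.3966[EX]; j=4 S=107.2500 intr=25.1900 cont=24.2858 V=25.1900[EX]; j=5 S=153.2787 intr=0.0000 cont=2.2044 V=2.2044[hold]; j=6 S=219.0617 intr=0.0000 cont=0.0000 V=0.0000[hold]; j=7 S=313.0769 intr=0.0000 cont=0.0000 V=0.0000[hold]; j=8 S=447.4408 intr=0.0000 cont=0.0000 V=0.0000[hold]  S*(8)=107.2500
k=7: j=0 S=30.7327 intr=101.7073 cont=100.8030 V=101.7073[EX]; j=1 S=43.9224 intr=88.5176 cont=87.6134 V=88.5176[EX]; j=2 S=62.7726 intr=69.6674 cont=68.7631 V=69.6674[EX]; j=3 S=89.7129 intr=42.7271 cont=41.8228 V=42.7271[EX]; j=4 S=128.2152 intr=4.2248 cont=14.1828 V=14.1828[hold]; j=5 S=183.2416 intr=0.0000 cont=1.1502 V=1.1502[hold]; j=6 S=261.8839 intr=0.0000 cont=0.0000 V=0.0000[hold]; j=7 S=374.2771 intr=0.0000 cont=0.0000 V=0.0000[hold]  S*(7)=89.7129
k=6: j=0 S=36.7404 intr=95.6996 cont=94.7954 V=95.6996[EX]; j=1 S=52.5083 intr=79.9317 cont=79.0274 V=79.9317[EX]; j=2 S=75.0434 intr=57.3966 cont=56.4923 V=57.3966[EX]; j=3 S=107.2500 intr=25.1900 cont=28.9799 V=28.9799[hold]; j=4 S=153.2787 intr=0.0000 cont=7.9426 V=7.9426[hold]; j=5 S=219.0617 intr=0.0000 cont=0.6002 V=0.6002[hold]; j=6 S=313.0769 intr=0.0000 cont=0.0000 V=0.0000[hold]  S*(6)=75.0434
k=5: j=0 S=43.9224 intr=88.5176 cont=87.6134 V=88.5176[EX]; j=1 S=62.7726 intr=69.6674 cont=68.7631 V=69.6674[EX]; j=2 S=89.7129 intr=42.7271 cont=43.6093 V=43.6093[hold]; j=3 S=128.2152 intr=4.2248 cont=18.8652 V=18.8652[hold]; j=4 S=183.2416 intr=0.0000 cont=4.4272 V=4.4272[hold]; j=5 S=261.8839 intr=0.0000 cont=0.3132 V=0.3132[hold]  S*(5)=62.7726
k=4: j=0 S=52.5083 intr=79.9317 cont=79.0274 V=79.9317[EX]; j=1 S=75.0434 intr=57.3966 cont=56.9082 V=57.3966[EX]; j=2 S=107.2500 intr=25.1900 cont=31.6475 V=31.6475[hold]; j=3 S=153.2787 intr=0.0000 cont=11.9305 V=11.9305[hold]; j=4 S=219.0617 intr=0.0000 cont=2.4577 V=2.4577[hold]  S*(4)=75.0434
k=3: j=0 S=62.7726 intr=69.6674 cont=68.7631 V=69.6674[EX]; j=1 S=89.7129 intr=42.7271 cont=44.8668 V=44.8668[hold]; j=2 S=128.2152 intr=4.2248 cont=22.1370 V=22.1370[hold]; j=3 S=183.2416 intr=0.0000 cont=7.3836 V=7.3836[hold]  S*(3)=62.7726
k=2: j=0 S=75.0434 intr=57.3966 cont=57.5010 V=57.5010[hold]; j=1 S=107.2500 intr=25.1900 cont=33.8459 V=33.8459[hold]; j=2 S=153.2787 intr=0.0000 cont=15.0313 V=15.0313[hold]  S*(2)=-
k=1: j=0 S=89.7129 intr=42.7271 cont=45.9576 V=45.9576[hold]; j=1 S=128.2152 intr=4.2248 cont=24.7458 V=24.7458[hold]  S*(1)=-
k=0: j=0 S=107.2500 intr=25.1900 cont=35.6448 V=35.6448[hold]  S*(0)=-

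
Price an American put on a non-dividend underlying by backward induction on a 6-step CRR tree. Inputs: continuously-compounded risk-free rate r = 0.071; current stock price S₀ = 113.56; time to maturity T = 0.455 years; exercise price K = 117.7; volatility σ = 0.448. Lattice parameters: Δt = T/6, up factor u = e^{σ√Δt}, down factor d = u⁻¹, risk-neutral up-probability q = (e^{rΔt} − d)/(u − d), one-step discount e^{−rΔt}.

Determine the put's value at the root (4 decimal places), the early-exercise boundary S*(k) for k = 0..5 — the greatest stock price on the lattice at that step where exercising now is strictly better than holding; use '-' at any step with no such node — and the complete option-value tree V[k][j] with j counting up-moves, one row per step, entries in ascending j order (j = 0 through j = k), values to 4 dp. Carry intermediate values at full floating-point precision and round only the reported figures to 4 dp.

Δt=0.07583  u=1.13130  d=0.88394  q=0.49102  discount=0.99463
step 6 (expiry): payoffs max(K−S,0) = 63.5307 48.3717 28.9705 4.1400 0.0000 0.0000 0.0000
step 5: (k=5,j=0): S=61.2818, (K−S)⁺=56.4182, hold=55.7862 ⇒ V=56.4182 exercise | (k=5,j=1): S=78.4313, (K−S)⁺=39.2687, hold=38.6367 ⇒ V=39.2687 exercise | (k=5,j=2): S=100.3799, (K−S)⁺=17.3201, hold=16.6881 ⇒ V=17.3201 exercise | (k=5,j=3): S=128.4707, (K−S)⁺=0.0000, hold=2.0959 ⇒ V=2.0959 continue | (k=5,j=4): S=164.4226, (K−S)⁺=0.0000, hold=0.0000 ⇒ V=0.0000 continue | (k=5,j=5): S=210.4355, (K−S)⁺=0.0000, hold=0.0000 ⇒ V=0.0000 continue  boundary S*=100.3799
step 4: (k=4,j=0): S=69.3283, (K−S)⁺=48.3717, hold=47.7397 ⇒ V=48.3717 exercise | (k=4,j=1): S=88.7295, (K−S)⁺=28.9705, hold=28.3385 ⇒ V=28.9705 exercise | (k=4,j=2): S=113.5600, (K−S)⁺=4.1400, hold=9.7918 ⇒ V=9.7918 continue | (k=4,j=3): S=145.3392, (K−S)⁺=0.0000, hold=1.0610 ⇒ V=1.0610 continue | (k=4,j=4): S=186.0117, (K−S)⁺=0.0000, hold=0.0000 ⇒ V=0.0000 continue  boundary S*=88.7295
step 3: (k=3,j=0): S=78.4313, (K−S)⁺=39.2687, hold=38.6367 ⇒ V=39.2687 exercise | (k=3,j=1): S=100.3799, (K−S)⁺=17.3201, hold=19.4484 ⇒ V=19.4484 continue | (k=3,j=2): S=128.4707, (K−S)⁺=0.0000, hold=5.4753 ⇒ V=5.4753 continue | (k=3,j=3): S=164.4226, (K−S)⁺=0.0000, hold=0.5371 ⇒ V=0.5371 continue  boundary S*=78.4313
step 2: (k=2,j=0): S=88.7295, (K−S)⁺=28.9705, hold=29.3779 ⇒ V=29.3779 continue | (k=2,j=1): S=113.5600, (K−S)⁺=4.1400, hold=12.5197 ⇒ V=12.5197 continue | (k=2,j=2): S=145.3392, (K−S)⁺=0.0000, hold=3.0341 ⇒ V=3.0341 continue  boundary S*=-
step 1: (k=1,j=0): S=100.3799, (K−S)⁺=17.3201, hold=20.9869 ⇒ V=20.9869 continue | (k=1,j=1): S=128.4707, (K−S)⁺=0.0000, hold=7.8199 ⇒ V=7.8199 continue  boundary S*=-
step 0: (k=0,j=0): S=113.5600, (K−S)⁺=4.1400, hold=14.4436 ⇒ V=14.4436 continue  boundary S*=-

price = 14.4436
boundary = - - - 78.4313 88.7295 100.3799
tree:
14.4436
20.9869 7.8199
29.3779 12.5197 3.0341
39.2687 19.4484 5.4753 0.5371
48.3717 28.9705 9.7918 1.0610 0.0000
56.4182 39.2687 17.3201 2.0959 0.0000 0.0000
63.5307 48.3717 28.9705 4.1400 0.0000 0.0000 0.0000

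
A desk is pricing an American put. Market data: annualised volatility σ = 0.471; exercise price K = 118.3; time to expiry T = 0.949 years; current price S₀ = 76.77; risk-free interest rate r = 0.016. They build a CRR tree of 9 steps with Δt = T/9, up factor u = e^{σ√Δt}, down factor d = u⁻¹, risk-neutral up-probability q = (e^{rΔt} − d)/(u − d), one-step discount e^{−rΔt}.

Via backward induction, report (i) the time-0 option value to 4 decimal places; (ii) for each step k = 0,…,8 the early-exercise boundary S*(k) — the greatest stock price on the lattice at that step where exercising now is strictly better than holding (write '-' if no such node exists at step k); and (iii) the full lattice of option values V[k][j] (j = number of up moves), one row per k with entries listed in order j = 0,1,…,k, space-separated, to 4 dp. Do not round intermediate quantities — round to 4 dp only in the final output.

price = 44.3522
boundary = - - 56.5387 48.5203 56.5387 65.8823 76.7700 65.8823 76.7700
tree:
44.3522
53.0674 34.5790
61.7613 43.3500 24.7070
69.7797 52.6195 32.9413 15.4109
76.6610 61.7613 42.3900 22.2909 7.6248
82.5663 69.7797 52.4177 31.1138 12.3153 2.3063
87.6342 76.6610 61.7613 41.5300 19.3540 4.3371 0.0000
91.9833 82.5663 69.7797 52.4177 29.2400 8.1561 0.0000 0.0000
95.7156 87.6342 76.6610 61.7613 41.5300 15.3377 0.0000 0.0000 0.0000
98.9185 91.9833 82.5663 69.7797 52.4177 28.8430 0.0000 0.0000 0.0000 0.0000

Δt=0.10544  u=1.16526  d=0.85818  q=0.46734  discount=0.99831
step 9 (expiry): payoffs max(K−S,0) = 98.9185 91.9833 82.5663 69.7797 52.4177 28.8430 0.0000 0.0000 0.0000 0.0000
step 8: (k=8,j=0): S=22.5844, (K−S)⁺=95.7156, hold=95.5161 ⇒ V=95.7156 exercise | (k=8,j=1): S=30.6658, (K−S)⁺=87.6342, hold=87.4347 ⇒ V=87.6342 exercise | (k=8,j=2): S=41.6390, (K−S)⁺=76.6610, hold=76.4616 ⇒ V=76.6610 exercise | (k=8,j=3): S=56.5387, (K−S)⁺=61.7613, hold=61.5619 ⇒ V=61.7613 exercise | (k=8,j=4): S=76.7700, (K−S)⁺=41.5300, hold=41.3306 ⇒ V=41.5300 exercise | (k=8,j=5): S=104.2406, (K−S)⁺=14.0594, hold=15.3377 ⇒ V=15.3377 continue | (k=8,j=6): S=141.5411, (K−S)⁺=0.0000, hold=0.0000 ⇒ V=0.0000 continue | (k=8,j=7): S=192.1889, (K−S)⁺=0.0000, hold=0.0000 ⇒ V=0.0000 continue | (k=8,j=8): S=260.9599, (K−S)⁺=0.0000, hold=0.0000 ⇒ V=0.0000 continue  boundary S*=76.7700
step 7: (k=7,j=0): S=26.3167, (K−S)⁺=91.9833, hold=91.7838 ⇒ V=91.9833 exercise | (k=7,j=1): S=35.7337, (K−S)⁺=82.5663, hold=82.3669 ⇒ V=82.5663 exercise | (k=7,j=2): S=48.5203, (K−S)⁺=69.7797, hold=69.5803 ⇒ V=69.7797 exercise | (k=7,j=3): S=65.8823, (K−S)⁺=52.4177, hold=52.2183 ⇒ V=52.4177 exercise | (k=7,j=4): S=89.4570, (K−S)⁺=28.8430, hold=29.2400 ⇒ V=29.2400 continue | (k=7,j=5): S=121.4674, (K−S)⁺=0.0000, hold=8.1561 ⇒ V=8.1561 continue | (k=7,j=6): S=164.9322, (K−S)⁺=0.0000, hold=0.0000 ⇒ V=0.0000 continue | (k=7,j=7): S=223.9500, (K−S)⁺=0.0000, hold=0.0000 ⇒ V=0.0000 continue  boundary S*=65.8823
step 6: (k=6,j=0): S=30.6658, (K−S)⁺=87.6342, hold=87.4347 ⇒ V=87.6342 exercise | (k=6,j=1): S=41.6390, (K−S)⁺=76.6610, hold=76.4616 ⇒ V=76.6610 exercise | (k=6,j=2): S=56.5387, (K−S)⁺=61.7613, hold=61.5619 ⇒ V=61.7613 exercise | (k=6,j=3): S=76.7700, (K−S)⁺=41.5300, hold=41.5158 ⇒ V=41.5300 exercise | (k=6,j=4): S=104.2406, (K−S)⁺=14.0594, hold=19.3540 ⇒ V=19.3540 continue | (k=6,j=5): S=141.5411, (K−S)⁺=0.0000, hold=4.3371 ⇒ V=4.3371 continue | (k=6,j=6): S=192.1889, (K−S)⁺=0.0000, hold=0.0000 ⇒ V=0.0000 continue  boundary S*=76.7700
step 5: (k=5,j=0): S=35.7337, (K−S)⁺=82.5663, hold=82.3669 ⇒ V=82.5663 exercise | (k=5,j=1): S=48.5203, (K−S)⁺=69.7797, hold=69.5803 ⇒ V=69.7797 exercise | (k=5,j=2): S=65.8823, (K−S)⁺=52.4177, hold=52.2183 ⇒ V=52.4177 exercise | (k=5,j=3): S=89.4570, (K−S)⁺=28.8430, hold=31.1138 ⇒ V=31.1138 continue | (k=5,j=4): S=121.4674, (K−S)⁺=0.0000, hold=12.3153 ⇒ V=12.3153 continue | (k=5,j=5): S=164.9322, (K−S)⁺=0.0000, hold=2.3063 ⇒ V=2.3063 continue  boundary S*=65.8823
step 4: (k=4,j=0): S=41.6390, (K−S)⁺=76.6610, hold=76.4616 ⇒ V=76.6610 exercise | (k=4,j=1): S=56.5387, (K−S)⁺=61.7613, hold=61.5619 ⇒ V=61.7613 exercise | (k=4,j=2): S=76.7700, (K−S)⁺=41.5300, hold=42.3900 ⇒ V=42.3900 continue | (k=4,j=3): S=104.2406, (K−S)⁺=14.0594, hold=22.2909 ⇒ V=22.2909 continue | (k=4,j=4): S=141.5411, (K−S)⁺=0.0000, hold=7.6248 ⇒ V=7.6248 continue  boundary S*=56.5387
step 3: (k=3,j=0): S=48.5203, (K−S)⁺=69.7797, hold=69.5803 ⇒ V=69.7797 exercise | (k=3,j=1): S=65.8823, (K−S)⁺=52.4177, hold=52.6195 ⇒ V=52.6195 continue | (k=3,j=2): S=89.4570, (K−S)⁺=28.8430, hold=32.9413 ⇒ V=32.9413 continue | (k=3,j=3): S=121.4674, (K−S)⁺=0.0000, hold=15.4109 ⇒ V=15.4109 continue  boundary S*=48.5203
step 2: (k=2,j=0): S=56.5387, (K−S)⁺=61.7613, hold=61.6560 ⇒ V=61.7613 exercise | (k=2,j=1): S=76.7700, (K−S)⁺=41.5300, hold=43.3500 ⇒ V=43.3500 continue | (k=2,j=2): S=104.2406, (K−S)⁺=14.0594, hold=24.7070 ⇒ V=24.7070 continue  boundary S*=56.5387
step 1: (k=1,j=0): S=65.8823, (K−S)⁺=52.4177, hold=53.0674 ⇒ V=53.0674 continue | (k=1,j=1): S=89.4570, (K−S)⁺=28.8430, hold=34.5790 ⇒ V=34.5790 continue  boundary S*=-
step 0: (k=0,j=0): S=76.7700, (K−S)⁺=41.5300, hold=44.3522 ⇒ V=44.3522 continue  boundary S*=-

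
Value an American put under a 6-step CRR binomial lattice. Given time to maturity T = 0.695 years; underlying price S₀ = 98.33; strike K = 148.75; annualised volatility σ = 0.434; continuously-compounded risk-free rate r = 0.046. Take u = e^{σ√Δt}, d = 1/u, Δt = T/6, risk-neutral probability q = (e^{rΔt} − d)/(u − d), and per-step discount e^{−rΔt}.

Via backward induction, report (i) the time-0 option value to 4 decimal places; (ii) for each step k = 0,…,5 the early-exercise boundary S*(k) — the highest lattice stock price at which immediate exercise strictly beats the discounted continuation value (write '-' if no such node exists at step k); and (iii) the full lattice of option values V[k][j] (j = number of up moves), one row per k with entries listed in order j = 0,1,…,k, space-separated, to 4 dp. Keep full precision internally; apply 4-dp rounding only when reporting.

params: Δt=0.11583 u=1.15918 d=0.86268 q=0.48116 e^(-rΔt)=0.99469
t_6 payoffs: 108.2186 94.2885 75.5708 50.4200 16.6252 0.0000 0.0000
t_5: node(5,0) S=46.9830 payoff=101.7670 vs cont=100.9766 → 101.7670 [stop]  node(5,1) S=63.1304 payoff=85.6196 vs cont=84.8291 → 85.6196 [stop]  node(5,2) S=84.8275 payoff=63.9225 vs cont=63.1320 → 63.9225 [stop]  node(5,3) S=113.9817 payoff=34.7683 vs cont=33.9778 → 34.7683 [stop]  node(5,4) S=153.1558 payoff=0.0000 vs cont=8.5800 → 8.5800 [wait]  node(5,5) S=205.7935 payoff=0.0000 vs cont=0.0000 → 0.0000 [wait]  ⇒ S*(5)=113.9817
t_4: node(4,0) S=54.4615 payoff=94.2885 vs cont=93.4980 → 94.2885 [stop]  node(4,1) S=73.1792 payoff=75.5708 vs cont=74.7803 → 75.5708 [stop]  node(4,2) S=98.3300 payoff=50.4200 vs cont=49.6295 → 50.4200 [stop]  node(4,3) S=132.1248 payoff=16.6252 vs cont=22.0498 → 22.0498 [wait]  node(4,4) S=177.5344 payoff=0.0000 vs cont=4.4280 → 4.4280 [wait]  ⇒ S*(4)=98.3300
t_3: node(3,0) S=63.1304 payoff=85.6196 vs cont=84.8291 → 85.6196 [stop]  node(3,1) S=84.8275 payoff=63.9225 vs cont=63.1320 → 63.9225 [stop]  node(3,2) S=113.9817 payoff=34.7683 vs cont=36.5740 → 36.5740 [wait]  node(3,3) S=153.1558 payoff=0.0000 vs cont=13.4988 → 13.4988 [wait]  ⇒ S*(3)=84.8275
t_2: node(2,0) S=73.1792 payoff=75.5708 vs cont=74.7803 → 75.5708 [stop]  node(2,1) S=98.3300 payoff=50.4200 vs cont=50.4937 → 50.4937 [wait]  node(2,2) S=132.1248 payoff=16.6252 vs cont=25.3358 → 25.3358 [wait]  ⇒ S*(2)=73.1792
t_1: node(1,0) S=84.8275 payoff=63.9225 vs cont=63.1673 → 63.9225 [stop]  node(1,1) S=113.9817 payoff=34.7683 vs cont=38.1848 → 38.1848 [wait]  ⇒ S*(1)=84.8275
t_0: node(0,0) S=98.3300 payoff=50.4200 vs cont=51.2647 → 51.2647 [wait]  ⇒ S*(0)=-

price = 51.2647
boundary = - 84.8275 73.1792 84.8275 98.3300 113.9817
tree:
51.2647
63.9225 38.1848
75.5708 50.4937 25.3358
85.6196 63.9225 36.5740 13.4988
94.2885 75.5708 50.4200 22.0498 4.4280
101.7670 85.6196 63.9225 34.7683 8.5800 0.0000
108.2186 94.2885 75.5708 50.4200 16.6252 0.0000 0.0000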